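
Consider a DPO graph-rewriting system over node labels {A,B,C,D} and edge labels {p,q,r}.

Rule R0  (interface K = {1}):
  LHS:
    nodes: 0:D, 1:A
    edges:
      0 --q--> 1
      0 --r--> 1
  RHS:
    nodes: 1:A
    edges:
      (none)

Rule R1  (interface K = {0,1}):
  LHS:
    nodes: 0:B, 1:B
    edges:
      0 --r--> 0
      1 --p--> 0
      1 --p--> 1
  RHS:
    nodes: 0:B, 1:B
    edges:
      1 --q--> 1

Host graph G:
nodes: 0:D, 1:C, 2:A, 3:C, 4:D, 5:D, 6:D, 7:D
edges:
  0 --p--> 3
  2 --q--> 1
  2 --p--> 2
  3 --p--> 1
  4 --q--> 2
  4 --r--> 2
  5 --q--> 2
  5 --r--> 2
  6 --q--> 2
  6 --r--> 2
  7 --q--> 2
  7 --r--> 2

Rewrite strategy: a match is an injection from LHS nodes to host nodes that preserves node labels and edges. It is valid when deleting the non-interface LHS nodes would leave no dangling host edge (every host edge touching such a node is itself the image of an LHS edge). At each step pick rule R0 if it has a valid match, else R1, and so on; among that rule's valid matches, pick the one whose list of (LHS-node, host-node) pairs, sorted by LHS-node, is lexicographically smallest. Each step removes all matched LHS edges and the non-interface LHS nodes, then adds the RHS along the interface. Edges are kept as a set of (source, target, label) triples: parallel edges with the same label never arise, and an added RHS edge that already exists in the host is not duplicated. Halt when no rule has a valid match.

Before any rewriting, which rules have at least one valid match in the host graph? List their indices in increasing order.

Answer: [R0]

Rewrite trace:
R0: 4 valid matches — {0↦4, 1↦2}, {0↦5, 1↦2}, {0↦6, 1↦2} (+1 more)
R1: no valid match — LHS pattern not found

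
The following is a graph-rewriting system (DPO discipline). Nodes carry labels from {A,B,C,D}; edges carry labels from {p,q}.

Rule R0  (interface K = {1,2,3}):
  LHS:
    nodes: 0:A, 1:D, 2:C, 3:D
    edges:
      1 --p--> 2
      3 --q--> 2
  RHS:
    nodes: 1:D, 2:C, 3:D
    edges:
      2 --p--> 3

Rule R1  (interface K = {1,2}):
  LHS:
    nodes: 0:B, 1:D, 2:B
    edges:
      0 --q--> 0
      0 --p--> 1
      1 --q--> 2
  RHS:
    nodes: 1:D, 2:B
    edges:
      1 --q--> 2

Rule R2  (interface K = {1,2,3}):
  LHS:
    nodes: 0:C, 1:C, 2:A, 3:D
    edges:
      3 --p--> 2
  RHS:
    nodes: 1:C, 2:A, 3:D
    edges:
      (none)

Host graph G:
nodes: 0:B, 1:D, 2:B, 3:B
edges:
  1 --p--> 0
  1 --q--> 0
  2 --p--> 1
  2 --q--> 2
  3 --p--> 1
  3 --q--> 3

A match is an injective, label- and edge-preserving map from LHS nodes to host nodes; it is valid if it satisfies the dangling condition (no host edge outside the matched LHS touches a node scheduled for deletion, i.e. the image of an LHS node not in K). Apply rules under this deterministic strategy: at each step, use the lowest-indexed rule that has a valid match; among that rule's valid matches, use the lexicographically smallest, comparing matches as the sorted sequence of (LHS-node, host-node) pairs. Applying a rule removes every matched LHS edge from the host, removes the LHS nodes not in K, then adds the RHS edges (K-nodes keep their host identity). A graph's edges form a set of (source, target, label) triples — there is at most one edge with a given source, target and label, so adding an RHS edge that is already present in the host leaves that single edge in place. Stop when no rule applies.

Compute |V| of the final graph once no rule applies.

Answer: 2

Rewrite trace:
[0] host  ⇒  4 nodes, 6 edges  {1-p->0 1-q->0 2-p->1 2-q->2 3-p->1 3-q->3}
[1] R1 @ {0↦2, 1↦1, 2↦0}  ⇒  3 nodes, 4 edges  {1-p->0 1-q->0 3-p->1 3-q->3}
[2] R1 @ {0↦3, 1↦1, 2↦0}  ⇒  2 nodes, 2 edges  {1-p->0 1-q->0}
normal form: no rule applies after step 2
NF nodes: {0:B, 1:D}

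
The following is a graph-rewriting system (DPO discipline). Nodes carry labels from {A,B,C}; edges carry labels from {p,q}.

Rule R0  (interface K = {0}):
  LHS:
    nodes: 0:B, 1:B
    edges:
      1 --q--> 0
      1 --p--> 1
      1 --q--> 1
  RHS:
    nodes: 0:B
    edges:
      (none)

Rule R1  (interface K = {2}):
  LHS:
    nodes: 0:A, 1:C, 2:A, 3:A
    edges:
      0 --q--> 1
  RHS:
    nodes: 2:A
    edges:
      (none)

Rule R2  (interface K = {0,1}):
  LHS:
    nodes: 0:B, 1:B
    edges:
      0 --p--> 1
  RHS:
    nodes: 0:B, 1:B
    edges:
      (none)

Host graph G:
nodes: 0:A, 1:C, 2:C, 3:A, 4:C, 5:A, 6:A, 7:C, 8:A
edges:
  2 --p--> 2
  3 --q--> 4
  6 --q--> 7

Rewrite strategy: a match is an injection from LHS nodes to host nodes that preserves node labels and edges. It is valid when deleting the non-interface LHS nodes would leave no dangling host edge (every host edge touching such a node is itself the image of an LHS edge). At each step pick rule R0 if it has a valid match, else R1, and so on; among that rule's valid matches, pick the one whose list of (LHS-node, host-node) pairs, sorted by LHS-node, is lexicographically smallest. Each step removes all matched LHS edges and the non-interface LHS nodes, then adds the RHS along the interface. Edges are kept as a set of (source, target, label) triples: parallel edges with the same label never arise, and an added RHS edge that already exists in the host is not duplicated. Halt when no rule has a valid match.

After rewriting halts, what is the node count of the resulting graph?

Answer: 3

Rewrite trace:
initial: |V|=9 |E|=3  E = 2-p->2 3-q->4 6-q->7
step 1: apply R1 at {0↦3, 1↦4, 2↦0, 3↦5}  → |V|=6 |E|=2  E = 2-p->2 6-q->7
step 2: apply R1 at {0↦6, 1↦7, 2↦0, 3↦8}  → |V|=3 |E|=1  E = 2-p->2
halt: no rule applies after step 2
NF nodes: {0:A, 1:C, 2:C}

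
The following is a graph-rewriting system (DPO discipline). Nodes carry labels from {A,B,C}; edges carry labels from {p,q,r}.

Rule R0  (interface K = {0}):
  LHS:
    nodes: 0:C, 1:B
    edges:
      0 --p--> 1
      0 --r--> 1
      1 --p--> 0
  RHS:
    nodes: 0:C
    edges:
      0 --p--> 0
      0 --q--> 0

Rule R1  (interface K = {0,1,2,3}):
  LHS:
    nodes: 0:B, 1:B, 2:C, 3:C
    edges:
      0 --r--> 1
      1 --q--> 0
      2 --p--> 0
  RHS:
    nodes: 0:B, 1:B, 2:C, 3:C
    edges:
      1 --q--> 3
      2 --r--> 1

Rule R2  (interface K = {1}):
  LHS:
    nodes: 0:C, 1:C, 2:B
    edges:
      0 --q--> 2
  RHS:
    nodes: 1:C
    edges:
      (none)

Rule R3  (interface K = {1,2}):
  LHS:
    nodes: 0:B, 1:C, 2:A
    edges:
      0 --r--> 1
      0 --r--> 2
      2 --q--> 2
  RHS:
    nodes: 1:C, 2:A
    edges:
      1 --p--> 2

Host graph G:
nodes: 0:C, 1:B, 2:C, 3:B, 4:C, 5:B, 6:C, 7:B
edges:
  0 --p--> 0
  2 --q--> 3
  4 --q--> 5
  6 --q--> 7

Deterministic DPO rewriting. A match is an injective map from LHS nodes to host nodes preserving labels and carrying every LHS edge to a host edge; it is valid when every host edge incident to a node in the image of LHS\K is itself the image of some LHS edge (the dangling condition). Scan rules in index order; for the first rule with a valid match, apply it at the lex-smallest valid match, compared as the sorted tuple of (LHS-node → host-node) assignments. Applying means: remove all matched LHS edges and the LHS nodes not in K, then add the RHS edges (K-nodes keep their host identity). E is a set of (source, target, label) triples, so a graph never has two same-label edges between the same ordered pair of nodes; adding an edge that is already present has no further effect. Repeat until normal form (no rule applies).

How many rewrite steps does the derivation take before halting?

start.  V:8 E:4  edges: 0-p->0 2-q->3 4-q->5 6-q->7
1. fire R2 via {0↦2, 1↦0, 2↦3}  →  V:6 E:3  edges: 0-p->0 4-q->5 6-q->7
2. fire R2 via {0↦4, 1↦0, 2↦5}  →  V:4 E:2  edges: 0-p->0 6-q->7
3. fire R2 via {0↦6, 1↦0, 2↦7}  →  V:2 E:1  edges: 0-p->0
final graph: no rule applies after step 3

Answer: 3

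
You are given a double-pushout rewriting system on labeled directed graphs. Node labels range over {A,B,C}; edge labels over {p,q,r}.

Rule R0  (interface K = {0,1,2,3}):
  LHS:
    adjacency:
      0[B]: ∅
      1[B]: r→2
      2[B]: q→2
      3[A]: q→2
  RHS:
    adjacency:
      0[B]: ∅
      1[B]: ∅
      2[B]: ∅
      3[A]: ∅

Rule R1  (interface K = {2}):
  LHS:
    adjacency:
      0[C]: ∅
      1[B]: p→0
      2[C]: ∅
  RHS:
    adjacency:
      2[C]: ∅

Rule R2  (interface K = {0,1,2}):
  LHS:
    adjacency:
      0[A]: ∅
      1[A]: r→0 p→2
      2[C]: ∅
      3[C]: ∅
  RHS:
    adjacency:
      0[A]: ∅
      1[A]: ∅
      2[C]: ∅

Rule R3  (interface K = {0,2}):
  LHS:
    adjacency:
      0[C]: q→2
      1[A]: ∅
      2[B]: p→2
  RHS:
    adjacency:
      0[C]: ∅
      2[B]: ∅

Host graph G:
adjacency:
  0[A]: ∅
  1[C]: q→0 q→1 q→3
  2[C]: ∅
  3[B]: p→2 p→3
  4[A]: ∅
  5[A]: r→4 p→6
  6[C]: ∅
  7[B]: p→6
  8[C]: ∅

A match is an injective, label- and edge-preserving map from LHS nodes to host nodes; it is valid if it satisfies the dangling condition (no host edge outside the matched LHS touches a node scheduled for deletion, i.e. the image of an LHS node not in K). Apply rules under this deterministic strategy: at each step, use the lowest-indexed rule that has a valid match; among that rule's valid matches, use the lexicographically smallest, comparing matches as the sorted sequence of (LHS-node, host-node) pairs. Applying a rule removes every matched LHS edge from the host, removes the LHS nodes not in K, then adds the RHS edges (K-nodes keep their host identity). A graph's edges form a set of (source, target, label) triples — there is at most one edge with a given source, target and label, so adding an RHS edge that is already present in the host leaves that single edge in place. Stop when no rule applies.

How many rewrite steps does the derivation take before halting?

start.  V:9 E:8  edges: 1-q->0 1-q->1 1-q->3 3-p->2 3-p->3 5-r->4 5-p->6 7-p->6
1. fire R2 via {0↦4, 1↦5, 2↦6, 3↦8}  →  V:8 E:6  edges: 1-q->0 1-q->1 1-q->3 3-p->2 3-p->3 7-p->6
2. fire R1 via {0↦6, 1↦7, 2↦1}  →  V:6 E:5  edges: 1-q->0 1-q->1 1-q->3 3-p->2 3-p->3
3. fire R3 via {0↦1, 1↦4, 2↦3}  →  V:5 E:3  edges: 1-q->0 1-q->1 3-p->2
4. fire R1 via {0↦2, 1↦3, 2↦1}  →  V:3 E:2  edges: 1-q->0 1-q->1
halt: no rule applies after step 4

Answer: 4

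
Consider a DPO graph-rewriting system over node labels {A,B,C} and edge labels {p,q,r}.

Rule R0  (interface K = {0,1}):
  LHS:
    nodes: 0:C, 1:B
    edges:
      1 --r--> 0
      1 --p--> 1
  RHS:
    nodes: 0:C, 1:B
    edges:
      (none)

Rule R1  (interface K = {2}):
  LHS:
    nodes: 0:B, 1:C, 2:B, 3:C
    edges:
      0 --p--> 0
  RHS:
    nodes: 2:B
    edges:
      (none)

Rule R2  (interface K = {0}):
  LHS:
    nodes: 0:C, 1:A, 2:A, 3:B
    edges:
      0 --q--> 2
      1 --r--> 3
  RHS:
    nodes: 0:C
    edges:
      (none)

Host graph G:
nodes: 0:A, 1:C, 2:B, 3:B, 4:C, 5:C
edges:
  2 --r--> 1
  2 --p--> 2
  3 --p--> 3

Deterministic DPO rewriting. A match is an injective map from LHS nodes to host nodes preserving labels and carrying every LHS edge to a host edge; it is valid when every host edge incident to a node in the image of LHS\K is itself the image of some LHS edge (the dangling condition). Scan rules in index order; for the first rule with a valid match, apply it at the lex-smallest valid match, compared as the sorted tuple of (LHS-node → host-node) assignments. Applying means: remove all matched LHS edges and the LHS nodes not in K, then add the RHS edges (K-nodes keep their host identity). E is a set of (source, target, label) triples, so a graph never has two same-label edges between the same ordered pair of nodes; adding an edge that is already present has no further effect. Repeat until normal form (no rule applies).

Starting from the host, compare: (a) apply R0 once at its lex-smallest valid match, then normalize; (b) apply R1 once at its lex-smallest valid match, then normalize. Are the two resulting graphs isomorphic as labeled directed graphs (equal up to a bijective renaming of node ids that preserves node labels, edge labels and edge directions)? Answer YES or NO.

branch R0-first: apply at {0↦1, 1↦2} → |E|=1, then 1 more step(s) → NF |V|=3 |E|=0 V={0:A, 2:B, 5:C} E=∅
branch R1-first: apply at {0↦3, 1↦4, 2↦2, 3↦5} → |E|=2, then 1 more step(s) → NF |V|=3 |E|=0 V={0:A, 1:C, 2:B} E=∅
graphs isomorphic (equal up to label-preserving node renaming)

Answer: YES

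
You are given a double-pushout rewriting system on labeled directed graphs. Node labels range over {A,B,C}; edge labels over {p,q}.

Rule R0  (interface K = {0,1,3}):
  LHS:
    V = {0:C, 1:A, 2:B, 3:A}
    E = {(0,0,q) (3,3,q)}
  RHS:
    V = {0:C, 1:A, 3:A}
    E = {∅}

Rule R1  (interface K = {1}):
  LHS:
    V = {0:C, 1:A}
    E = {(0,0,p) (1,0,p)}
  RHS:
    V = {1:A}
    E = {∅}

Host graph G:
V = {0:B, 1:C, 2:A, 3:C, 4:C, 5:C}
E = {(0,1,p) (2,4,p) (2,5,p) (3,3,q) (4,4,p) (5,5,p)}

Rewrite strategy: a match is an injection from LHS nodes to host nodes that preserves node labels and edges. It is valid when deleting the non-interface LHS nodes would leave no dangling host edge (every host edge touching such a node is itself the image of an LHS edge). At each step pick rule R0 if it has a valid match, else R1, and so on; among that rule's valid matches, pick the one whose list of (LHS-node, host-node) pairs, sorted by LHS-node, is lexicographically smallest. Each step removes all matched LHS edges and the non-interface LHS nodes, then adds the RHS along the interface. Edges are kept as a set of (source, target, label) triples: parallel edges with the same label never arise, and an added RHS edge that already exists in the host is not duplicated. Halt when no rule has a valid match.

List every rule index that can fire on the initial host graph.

Answer: [R1]

Derivation:
R0: no valid match — LHS pattern not found
R1: 2 valid matches — {0↦4, 1↦2}, {0↦5, 1↦2}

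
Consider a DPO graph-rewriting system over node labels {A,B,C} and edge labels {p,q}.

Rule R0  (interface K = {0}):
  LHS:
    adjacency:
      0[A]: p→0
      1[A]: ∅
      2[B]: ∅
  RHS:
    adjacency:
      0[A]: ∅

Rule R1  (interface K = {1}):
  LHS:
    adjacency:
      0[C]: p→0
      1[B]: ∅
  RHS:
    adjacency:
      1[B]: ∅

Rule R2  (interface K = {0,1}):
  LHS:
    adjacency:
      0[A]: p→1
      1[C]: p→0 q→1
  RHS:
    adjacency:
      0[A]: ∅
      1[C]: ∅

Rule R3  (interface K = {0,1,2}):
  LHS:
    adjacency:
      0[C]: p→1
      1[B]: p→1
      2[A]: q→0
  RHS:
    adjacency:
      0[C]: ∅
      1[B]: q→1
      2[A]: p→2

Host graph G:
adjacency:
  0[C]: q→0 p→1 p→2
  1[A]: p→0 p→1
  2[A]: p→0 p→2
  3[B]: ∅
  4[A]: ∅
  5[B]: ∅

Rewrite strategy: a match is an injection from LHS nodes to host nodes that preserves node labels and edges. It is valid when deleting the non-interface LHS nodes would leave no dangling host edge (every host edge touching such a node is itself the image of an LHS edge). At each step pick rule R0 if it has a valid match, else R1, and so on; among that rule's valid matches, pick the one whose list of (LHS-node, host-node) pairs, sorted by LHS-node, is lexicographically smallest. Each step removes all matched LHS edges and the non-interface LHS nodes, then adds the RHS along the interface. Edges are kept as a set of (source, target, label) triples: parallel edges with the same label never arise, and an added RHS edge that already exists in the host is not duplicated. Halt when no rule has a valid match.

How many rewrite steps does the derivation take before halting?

Answer: 3

Rewrite trace:
[0] host  ⇒  6 nodes, 7 edges  {0-q->0 0-p->1 0-p->2 1-p->0 1-p->1 2-p->0 2-p->2}
[1] R0 @ {0↦1, 1↦4, 2↦3}  ⇒  4 nodes, 6 edges  {0-q->0 0-p->1 0-p->2 1-p->0 2-p->0 2-p->2}
[2] R2 @ {0↦1, 1↦0}  ⇒  4 nodes, 3 edges  {0-p->2 2-p->0 2-p->2}
[3] R0 @ {0↦2, 1↦1, 2↦5}  ⇒  2 nodes, 2 edges  {0-p->2 2-p->0}
final graph: no rule applies after step 3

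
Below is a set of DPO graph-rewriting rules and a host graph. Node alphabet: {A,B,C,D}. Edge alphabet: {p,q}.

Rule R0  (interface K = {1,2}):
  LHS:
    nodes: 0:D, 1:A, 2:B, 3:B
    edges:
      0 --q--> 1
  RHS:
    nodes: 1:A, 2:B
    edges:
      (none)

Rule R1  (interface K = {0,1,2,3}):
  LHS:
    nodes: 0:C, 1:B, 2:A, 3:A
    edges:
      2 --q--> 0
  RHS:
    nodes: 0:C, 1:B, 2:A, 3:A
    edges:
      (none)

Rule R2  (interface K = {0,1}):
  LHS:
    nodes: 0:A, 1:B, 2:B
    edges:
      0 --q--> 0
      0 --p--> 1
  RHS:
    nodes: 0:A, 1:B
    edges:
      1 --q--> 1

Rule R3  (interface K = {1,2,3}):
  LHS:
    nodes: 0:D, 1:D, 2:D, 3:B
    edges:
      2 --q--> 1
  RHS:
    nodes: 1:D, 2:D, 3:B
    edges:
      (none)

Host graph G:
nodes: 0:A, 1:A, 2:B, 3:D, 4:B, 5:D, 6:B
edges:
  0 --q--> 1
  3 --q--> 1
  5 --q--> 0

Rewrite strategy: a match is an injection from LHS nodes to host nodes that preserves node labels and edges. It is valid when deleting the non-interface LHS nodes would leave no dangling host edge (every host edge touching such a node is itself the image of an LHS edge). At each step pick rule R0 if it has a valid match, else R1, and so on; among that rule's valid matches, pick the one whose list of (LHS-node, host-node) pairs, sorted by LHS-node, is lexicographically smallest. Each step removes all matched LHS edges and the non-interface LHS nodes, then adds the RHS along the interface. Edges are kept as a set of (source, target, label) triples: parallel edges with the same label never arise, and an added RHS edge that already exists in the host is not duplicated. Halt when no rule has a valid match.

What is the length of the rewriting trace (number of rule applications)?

Answer: 2

Rewrite trace:
start.  V:7 E:3  edges: 0-q->1 3-q->1 5-q->0
1. fire R0 via {0↦3, 1↦1, 2↦2, 3↦4}  →  V:5 E:2  edges: 0-q->1 5-q->0
2. fire R0 via {0↦5, 1↦0, 2↦2, 3↦6}  →  V:3 E:1  edges: 0-q->1
final graph: no rule applies after step 2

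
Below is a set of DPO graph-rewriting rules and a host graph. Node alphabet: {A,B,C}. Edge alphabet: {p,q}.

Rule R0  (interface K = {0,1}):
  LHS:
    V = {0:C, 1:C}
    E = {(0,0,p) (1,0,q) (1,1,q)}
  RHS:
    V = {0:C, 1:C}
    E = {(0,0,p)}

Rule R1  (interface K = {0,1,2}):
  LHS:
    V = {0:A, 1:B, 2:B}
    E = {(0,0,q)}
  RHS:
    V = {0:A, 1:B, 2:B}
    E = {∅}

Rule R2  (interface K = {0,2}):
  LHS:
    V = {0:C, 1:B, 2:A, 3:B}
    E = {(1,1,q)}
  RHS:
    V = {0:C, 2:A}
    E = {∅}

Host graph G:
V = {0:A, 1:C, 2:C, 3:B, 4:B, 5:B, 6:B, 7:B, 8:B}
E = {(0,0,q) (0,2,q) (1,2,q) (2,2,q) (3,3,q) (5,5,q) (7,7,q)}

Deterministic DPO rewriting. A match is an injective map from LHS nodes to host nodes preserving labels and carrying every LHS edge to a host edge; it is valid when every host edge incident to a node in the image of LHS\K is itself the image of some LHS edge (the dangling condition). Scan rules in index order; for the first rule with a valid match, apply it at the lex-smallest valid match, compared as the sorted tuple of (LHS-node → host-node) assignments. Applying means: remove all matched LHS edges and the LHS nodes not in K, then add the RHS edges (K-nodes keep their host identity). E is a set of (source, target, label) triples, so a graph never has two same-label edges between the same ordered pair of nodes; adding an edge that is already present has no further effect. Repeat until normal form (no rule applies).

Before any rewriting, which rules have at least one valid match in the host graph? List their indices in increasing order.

R0: no valid match — LHS pattern not found
R1: 30 valid matches — {0↦0, 1↦3, 2↦4}, {0↦0, 1↦3, 2↦5}, {0↦0, 1↦3, 2↦6} (+27 more)
R2: 18 valid matches — {0↦1, 1↦3, 2↦0, 3↦4}, {0↦1, 1↦3, 2↦0, 3↦6}, {0↦1, 1↦3, 2↦0, 3↦8} (+15 more)

Answer: [R1,R2]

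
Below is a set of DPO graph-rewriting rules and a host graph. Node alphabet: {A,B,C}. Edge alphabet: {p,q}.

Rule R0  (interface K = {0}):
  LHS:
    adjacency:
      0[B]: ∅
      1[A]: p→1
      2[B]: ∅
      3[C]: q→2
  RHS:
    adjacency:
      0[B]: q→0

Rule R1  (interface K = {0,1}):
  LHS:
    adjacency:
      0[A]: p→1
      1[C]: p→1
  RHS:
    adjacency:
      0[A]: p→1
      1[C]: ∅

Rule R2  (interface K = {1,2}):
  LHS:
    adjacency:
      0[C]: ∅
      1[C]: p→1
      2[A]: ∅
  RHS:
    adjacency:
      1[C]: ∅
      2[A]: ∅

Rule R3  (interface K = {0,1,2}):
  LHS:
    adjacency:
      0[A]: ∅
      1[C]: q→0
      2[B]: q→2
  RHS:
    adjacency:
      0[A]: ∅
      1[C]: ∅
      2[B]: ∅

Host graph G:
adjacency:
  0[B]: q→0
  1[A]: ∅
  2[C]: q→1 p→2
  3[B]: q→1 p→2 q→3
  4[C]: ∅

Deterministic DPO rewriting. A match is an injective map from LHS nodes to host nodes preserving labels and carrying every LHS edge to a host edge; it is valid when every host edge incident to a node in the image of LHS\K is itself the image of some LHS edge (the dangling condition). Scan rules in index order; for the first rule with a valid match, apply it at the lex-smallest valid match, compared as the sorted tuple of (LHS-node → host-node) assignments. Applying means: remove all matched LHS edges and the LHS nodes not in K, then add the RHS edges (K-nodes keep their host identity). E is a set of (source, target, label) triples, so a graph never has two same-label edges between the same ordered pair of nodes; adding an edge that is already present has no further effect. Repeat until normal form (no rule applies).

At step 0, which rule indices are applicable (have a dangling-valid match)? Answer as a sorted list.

Answer: [R2,R3]

Rewrite trace:
R0: no valid match — LHS pattern not found
R1: no valid match — LHS pattern not found
R2: 1 valid match — {0↦4, 1↦2, 2↦1}
R3: 2 valid matches — {0↦1, 1↦2, 2↦0}, {0↦1, 1↦2, 2↦3}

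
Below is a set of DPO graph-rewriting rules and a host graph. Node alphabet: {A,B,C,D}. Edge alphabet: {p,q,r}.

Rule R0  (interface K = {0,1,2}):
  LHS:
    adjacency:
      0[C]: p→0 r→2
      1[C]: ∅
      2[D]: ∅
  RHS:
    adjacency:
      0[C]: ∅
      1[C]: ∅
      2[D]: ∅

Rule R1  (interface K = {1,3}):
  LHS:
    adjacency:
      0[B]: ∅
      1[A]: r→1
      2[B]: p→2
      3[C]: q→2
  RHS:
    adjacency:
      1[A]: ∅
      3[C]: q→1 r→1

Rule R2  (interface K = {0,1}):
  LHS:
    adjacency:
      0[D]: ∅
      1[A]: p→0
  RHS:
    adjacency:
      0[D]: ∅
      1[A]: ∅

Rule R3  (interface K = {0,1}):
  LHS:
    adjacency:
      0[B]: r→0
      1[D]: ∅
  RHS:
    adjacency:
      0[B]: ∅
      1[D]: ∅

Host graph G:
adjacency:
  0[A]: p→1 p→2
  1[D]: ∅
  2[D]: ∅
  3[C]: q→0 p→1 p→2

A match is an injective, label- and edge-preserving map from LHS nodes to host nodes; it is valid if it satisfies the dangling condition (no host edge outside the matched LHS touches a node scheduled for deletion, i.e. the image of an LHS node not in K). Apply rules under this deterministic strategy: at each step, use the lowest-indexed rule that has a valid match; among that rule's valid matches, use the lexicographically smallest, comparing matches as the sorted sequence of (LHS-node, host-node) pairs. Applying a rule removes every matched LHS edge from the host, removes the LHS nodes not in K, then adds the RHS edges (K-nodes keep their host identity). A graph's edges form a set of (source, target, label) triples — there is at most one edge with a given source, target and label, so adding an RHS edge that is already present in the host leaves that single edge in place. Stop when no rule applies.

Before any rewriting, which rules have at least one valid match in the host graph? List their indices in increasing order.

Answer: [R2]

Derivation:
R0: no valid match — LHS pattern not found
R1: no valid match — LHS pattern not found
R2: 2 valid matches — {0↦1, 1↦0}, {0↦2, 1↦0}
R3: no valid match — LHS pattern not found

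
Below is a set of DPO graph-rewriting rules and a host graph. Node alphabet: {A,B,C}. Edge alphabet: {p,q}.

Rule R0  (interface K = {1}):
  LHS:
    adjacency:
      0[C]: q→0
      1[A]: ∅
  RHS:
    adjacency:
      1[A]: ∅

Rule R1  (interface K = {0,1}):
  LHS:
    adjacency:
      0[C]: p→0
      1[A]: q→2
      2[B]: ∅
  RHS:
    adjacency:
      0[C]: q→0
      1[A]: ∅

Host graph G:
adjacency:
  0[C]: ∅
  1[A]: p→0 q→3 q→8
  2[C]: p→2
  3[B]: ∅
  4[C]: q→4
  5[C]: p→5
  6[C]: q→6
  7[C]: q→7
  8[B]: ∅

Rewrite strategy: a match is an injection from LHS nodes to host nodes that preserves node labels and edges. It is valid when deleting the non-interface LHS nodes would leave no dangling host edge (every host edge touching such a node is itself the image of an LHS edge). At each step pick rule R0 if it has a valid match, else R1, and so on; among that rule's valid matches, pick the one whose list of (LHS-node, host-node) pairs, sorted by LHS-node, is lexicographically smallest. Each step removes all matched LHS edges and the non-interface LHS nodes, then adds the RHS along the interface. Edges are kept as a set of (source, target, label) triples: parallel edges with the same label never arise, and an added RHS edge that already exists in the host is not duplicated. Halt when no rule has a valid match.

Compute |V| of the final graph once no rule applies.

Answer: 2

Derivation:
[0] host  ⇒  9 nodes, 8 edges  {1-p->0 1-q->3 1-q->8 2-p->2 4-q->4 5-p->5 6-q->6 7-q->7}
[1] R0 @ {0↦4, 1↦1}  ⇒  8 nodes, 7 edges  {1-p->0 1-q->3 1-q->8 2-p->2 5-p->5 6-q->6 7-q->7}
[2] R0 @ {0↦6, 1↦1}  ⇒  7 nodes, 6 edges  {1-p->0 1-q->3 1-q->8 2-p->2 5-p->5 7-q->7}
[3] R0 @ {0↦7, 1↦1}  ⇒  6 nodes, 5 edges  {1-p->0 1-q->3 1-q->8 2-p->2 5-p->5}
[4] R1 @ {0↦2, 1↦1, 2↦3}  ⇒  5 nodes, 4 edges  {1-p->0 1-q->8 2-q->2 5-p->5}
[5] R0 @ {0↦2, 1↦1}  ⇒  4 nodes, 3 edges  {1-p->0 1-q->8 5-p->5}
[6] R1 @ {0↦5, 1↦1, 2↦8}  ⇒  3 nodes, 2 edges  {1-p->0 5-q->5}
[7] R0 @ {0↦5, 1↦1}  ⇒  2 nodes, 1 edges  {1-p->0}
final graph: no rule applies after step 7
NF nodes: {0:C, 1:A}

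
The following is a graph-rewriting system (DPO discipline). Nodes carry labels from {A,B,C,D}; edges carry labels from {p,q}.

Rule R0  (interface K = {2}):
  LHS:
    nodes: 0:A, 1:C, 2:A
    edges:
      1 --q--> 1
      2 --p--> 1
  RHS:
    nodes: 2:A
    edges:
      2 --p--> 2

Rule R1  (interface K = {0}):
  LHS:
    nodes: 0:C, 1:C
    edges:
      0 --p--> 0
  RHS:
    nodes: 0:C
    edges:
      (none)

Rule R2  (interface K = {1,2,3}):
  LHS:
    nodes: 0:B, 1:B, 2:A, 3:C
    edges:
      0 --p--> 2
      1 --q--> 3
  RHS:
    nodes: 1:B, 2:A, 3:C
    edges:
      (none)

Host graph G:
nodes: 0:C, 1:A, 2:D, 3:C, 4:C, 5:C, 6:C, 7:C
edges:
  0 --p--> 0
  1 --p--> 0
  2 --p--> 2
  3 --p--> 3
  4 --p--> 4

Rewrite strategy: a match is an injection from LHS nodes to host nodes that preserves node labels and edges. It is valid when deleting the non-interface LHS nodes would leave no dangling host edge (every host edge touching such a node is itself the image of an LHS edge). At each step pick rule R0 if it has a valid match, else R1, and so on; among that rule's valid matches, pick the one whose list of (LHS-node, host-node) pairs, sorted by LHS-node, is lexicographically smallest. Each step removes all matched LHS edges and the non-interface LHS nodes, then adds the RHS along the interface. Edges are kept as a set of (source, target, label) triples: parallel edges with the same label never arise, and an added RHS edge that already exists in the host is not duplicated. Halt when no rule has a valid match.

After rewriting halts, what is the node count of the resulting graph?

Answer: 5

Rewrite trace:
[0] host  ⇒  8 nodes, 5 edges  {0-p->0 1-p->0 2-p->2 3-p->3 4-p->4}
[1] R1 @ {0↦0, 1↦5}  ⇒  7 nodes, 4 edges  {1-p->0 2-p->2 3-p->3 4-p->4}
[2] R1 @ {0↦3, 1↦6}  ⇒  6 nodes, 3 edges  {1-p->0 2-p->2 4-p->4}
[3] R1 @ {0↦4, 1↦3}  ⇒  5 nodes, 2 edges  {1-p->0 2-p->2}
normal form: no rule applies after step 3
NF nodes: {0:C, 1:A, 2:D, 4:C, 7:C}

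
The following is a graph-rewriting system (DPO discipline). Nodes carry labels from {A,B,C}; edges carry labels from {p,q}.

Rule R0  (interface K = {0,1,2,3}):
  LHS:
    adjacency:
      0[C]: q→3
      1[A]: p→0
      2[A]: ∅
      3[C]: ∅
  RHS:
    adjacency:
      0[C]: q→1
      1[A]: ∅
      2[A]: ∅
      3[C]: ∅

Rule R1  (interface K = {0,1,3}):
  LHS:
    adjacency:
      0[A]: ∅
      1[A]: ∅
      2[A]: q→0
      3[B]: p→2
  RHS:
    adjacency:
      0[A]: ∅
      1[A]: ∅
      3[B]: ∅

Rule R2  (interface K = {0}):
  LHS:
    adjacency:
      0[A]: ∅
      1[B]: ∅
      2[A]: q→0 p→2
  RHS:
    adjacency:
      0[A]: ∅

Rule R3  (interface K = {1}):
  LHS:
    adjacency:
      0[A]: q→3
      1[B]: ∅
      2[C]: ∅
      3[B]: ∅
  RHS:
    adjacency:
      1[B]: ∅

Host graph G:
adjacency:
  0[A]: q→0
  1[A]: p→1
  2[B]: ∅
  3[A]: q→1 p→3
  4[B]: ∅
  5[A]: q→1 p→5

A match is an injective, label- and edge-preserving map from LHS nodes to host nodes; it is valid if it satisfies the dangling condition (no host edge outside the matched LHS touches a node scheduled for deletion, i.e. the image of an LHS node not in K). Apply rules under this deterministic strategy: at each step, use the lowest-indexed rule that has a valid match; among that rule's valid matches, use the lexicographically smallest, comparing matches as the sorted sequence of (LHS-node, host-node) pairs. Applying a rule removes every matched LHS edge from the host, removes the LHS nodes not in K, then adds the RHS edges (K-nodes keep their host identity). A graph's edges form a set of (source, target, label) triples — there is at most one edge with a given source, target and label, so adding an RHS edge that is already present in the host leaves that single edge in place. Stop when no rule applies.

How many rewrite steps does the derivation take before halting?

Answer: 2

Derivation:
initial: |V|=6 |E|=6  E = 0-q->0 1-p->1 3-q->1 3-p->3 5-q->1 5-p->5
step 1: apply R2 at {0↦1, 1↦2, 2↦3}  → |V|=4 |E|=4  E = 0-q->0 1-p->1 5-q->1 5-p->5
step 2: apply R2 at {0↦1, 1↦4, 2↦5}  → |V|=2 |E|=2  E = 0-q->0 1-p->1
normal form: no rule applies after step 2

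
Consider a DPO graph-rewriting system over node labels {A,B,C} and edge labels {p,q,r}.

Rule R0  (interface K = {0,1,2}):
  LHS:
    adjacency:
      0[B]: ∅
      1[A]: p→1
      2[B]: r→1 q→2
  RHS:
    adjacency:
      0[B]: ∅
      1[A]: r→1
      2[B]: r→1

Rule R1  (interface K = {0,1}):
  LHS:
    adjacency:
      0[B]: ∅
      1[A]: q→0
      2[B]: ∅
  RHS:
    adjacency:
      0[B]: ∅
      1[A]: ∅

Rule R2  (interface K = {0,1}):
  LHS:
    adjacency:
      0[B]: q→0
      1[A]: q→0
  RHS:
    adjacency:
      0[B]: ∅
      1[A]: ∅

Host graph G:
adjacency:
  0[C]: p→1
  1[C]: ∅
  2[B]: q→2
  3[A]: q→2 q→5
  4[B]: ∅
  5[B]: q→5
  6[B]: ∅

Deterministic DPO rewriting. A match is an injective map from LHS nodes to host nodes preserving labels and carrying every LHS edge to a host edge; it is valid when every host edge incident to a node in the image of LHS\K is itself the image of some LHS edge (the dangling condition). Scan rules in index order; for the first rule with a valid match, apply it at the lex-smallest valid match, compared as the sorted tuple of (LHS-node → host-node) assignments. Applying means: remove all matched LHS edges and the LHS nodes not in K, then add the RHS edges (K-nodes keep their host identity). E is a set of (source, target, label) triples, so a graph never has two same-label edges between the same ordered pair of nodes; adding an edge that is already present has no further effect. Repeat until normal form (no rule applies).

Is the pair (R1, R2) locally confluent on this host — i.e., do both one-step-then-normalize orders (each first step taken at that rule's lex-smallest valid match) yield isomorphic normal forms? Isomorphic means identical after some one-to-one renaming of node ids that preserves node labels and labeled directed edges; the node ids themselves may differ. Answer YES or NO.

Answer: NO

Derivation:
branch R1-first: apply at {0↦2, 1↦3, 2↦4} → |E|=4, then 1 more step(s) → NF |V|=5 |E|=3 V={0:C, 1:C, 2:B, 3:A, 5:B} E=0-p->1 2-q->2 5-q->5
branch R2-first: apply at {0↦2, 1↦3} → |E|=3, then 1 more step(s) → NF |V|=6 |E|=2 V={0:C, 1:C, 3:A, 4:B, 5:B, 6:B} E=0-p->1 5-q->5
graphs not isomorphic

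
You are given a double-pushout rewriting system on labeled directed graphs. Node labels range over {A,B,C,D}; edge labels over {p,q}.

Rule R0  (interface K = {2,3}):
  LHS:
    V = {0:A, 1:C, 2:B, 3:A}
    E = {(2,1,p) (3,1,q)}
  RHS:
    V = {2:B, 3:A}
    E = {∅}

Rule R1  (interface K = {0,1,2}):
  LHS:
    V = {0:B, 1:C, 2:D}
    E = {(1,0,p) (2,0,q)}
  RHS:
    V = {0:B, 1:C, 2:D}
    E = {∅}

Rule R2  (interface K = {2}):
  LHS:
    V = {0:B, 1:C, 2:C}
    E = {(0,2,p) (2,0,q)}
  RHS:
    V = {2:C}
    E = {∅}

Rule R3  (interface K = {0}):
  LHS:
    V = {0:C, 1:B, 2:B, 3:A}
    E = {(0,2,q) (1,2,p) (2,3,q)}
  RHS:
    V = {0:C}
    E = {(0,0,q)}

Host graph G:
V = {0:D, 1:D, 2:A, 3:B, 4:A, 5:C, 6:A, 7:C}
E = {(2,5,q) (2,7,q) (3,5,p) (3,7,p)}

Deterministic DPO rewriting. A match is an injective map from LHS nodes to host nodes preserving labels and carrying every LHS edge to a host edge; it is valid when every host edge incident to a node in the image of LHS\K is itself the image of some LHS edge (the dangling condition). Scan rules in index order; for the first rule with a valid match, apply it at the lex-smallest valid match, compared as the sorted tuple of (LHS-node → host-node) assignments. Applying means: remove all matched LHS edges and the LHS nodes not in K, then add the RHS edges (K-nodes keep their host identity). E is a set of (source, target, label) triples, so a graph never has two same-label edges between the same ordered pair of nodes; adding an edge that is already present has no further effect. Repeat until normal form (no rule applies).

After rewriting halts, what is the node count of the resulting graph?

start.  V:8 E:4  edges: 2-q->5 2-q->7 3-p->5 3-p->7
1. fire R0 via {0↦4, 1↦5, 2↦3, 3↦2}  →  V:6 E:2  edges: 2-q->7 3-p->7
2. fire R0 via {0↦6, 1↦7, 2↦3, 3↦2}  →  V:4 E:0  edges: ∅
normal form: no rule applies after step 2
NF nodes: {0:D, 1:D, 2:A, 3:B}

Answer: 4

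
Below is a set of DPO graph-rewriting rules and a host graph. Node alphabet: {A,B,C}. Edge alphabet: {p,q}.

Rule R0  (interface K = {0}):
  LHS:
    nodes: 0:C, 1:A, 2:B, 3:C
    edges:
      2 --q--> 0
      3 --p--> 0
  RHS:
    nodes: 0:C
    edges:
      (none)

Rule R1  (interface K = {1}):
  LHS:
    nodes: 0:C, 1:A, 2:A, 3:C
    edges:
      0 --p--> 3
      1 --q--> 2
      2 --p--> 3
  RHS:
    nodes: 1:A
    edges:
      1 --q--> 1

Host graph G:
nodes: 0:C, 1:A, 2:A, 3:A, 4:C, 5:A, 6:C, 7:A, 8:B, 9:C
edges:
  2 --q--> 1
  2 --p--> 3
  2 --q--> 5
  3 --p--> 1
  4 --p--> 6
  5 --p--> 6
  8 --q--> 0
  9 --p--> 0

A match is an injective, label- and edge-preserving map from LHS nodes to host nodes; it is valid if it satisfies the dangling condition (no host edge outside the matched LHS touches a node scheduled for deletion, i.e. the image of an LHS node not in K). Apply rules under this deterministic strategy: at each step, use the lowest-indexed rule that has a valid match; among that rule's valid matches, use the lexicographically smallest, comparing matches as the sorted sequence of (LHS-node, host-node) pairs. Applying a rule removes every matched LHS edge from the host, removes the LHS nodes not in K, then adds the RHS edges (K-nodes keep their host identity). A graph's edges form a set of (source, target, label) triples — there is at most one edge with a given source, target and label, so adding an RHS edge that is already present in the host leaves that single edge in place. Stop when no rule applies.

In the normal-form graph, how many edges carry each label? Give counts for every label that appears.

Answer: p:2 q:2

Steps:
initial: |V|=10 |E|=8  E = 2-q->1 2-p->3 2-q->5 3-p->1 4-p->6 5-p->6 8-q->0 9-p->0
step 1: apply R0 at {0↦0, 1↦7, 2↦8, 3↦9}  → |V|=7 |E|=6  E = 2-q->1 2-p->3 2-q->5 3-p->1 4-p->6 5-p->6
step 2: apply R1 at {0↦4, 1↦2, 2↦5, 3↦6}  → |V|=4 |E|=4  E = 2-q->1 2-q->2 2-p->3 3-p->1
final graph: no rule applies after step 2
NF edges: [(2, 1, 'q'), (2, 2, 'q'), (2, 3, 'p'), (3, 1, 'p')]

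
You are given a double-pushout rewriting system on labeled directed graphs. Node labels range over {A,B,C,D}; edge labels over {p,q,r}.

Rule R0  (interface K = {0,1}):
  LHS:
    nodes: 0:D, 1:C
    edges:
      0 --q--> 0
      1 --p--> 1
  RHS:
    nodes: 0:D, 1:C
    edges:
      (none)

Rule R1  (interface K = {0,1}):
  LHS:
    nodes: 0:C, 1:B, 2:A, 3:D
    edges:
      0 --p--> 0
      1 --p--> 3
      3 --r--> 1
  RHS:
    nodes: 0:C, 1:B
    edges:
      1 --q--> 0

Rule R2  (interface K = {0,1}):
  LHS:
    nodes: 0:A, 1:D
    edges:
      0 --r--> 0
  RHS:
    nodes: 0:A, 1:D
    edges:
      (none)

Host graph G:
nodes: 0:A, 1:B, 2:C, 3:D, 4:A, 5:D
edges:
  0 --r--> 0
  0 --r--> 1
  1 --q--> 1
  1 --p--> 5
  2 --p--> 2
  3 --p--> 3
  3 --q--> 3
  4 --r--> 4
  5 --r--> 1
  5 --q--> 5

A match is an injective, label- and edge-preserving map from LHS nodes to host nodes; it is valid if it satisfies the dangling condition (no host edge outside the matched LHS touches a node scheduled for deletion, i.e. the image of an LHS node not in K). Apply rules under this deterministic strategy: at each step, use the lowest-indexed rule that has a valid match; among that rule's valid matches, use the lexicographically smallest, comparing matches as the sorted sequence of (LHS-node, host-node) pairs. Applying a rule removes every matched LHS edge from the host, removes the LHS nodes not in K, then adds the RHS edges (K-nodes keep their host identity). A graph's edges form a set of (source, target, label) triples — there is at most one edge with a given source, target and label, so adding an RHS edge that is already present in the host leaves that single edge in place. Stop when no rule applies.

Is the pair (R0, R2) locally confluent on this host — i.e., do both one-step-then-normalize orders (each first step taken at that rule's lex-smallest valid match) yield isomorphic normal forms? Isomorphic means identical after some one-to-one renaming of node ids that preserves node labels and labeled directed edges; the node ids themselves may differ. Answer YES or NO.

Answer: YES

Rewrite trace:
branch R0-first: apply at {0↦3, 1↦2} → |E|=8, then 2 more step(s) → NF |V|=6 |E|=6 V={0:A, 1:B, 2:C, 3:D, 4:A, 5:D} E=0-r->1 1-q->1 1-p->5 3-p->3 5-r->1 5-q->5
branch R2-first: apply at {0↦0, 1↦3} → |E|=9, then 2 more step(s) → NF |V|=6 |E|=6 V={0:A, 1:B, 2:C, 3:D, 4:A, 5:D} E=0-r->1 1-q->1 1-p->5 3-p->3 5-r->1 5-q->5
graphs isomorphic (equal up to label-preserving node renaming)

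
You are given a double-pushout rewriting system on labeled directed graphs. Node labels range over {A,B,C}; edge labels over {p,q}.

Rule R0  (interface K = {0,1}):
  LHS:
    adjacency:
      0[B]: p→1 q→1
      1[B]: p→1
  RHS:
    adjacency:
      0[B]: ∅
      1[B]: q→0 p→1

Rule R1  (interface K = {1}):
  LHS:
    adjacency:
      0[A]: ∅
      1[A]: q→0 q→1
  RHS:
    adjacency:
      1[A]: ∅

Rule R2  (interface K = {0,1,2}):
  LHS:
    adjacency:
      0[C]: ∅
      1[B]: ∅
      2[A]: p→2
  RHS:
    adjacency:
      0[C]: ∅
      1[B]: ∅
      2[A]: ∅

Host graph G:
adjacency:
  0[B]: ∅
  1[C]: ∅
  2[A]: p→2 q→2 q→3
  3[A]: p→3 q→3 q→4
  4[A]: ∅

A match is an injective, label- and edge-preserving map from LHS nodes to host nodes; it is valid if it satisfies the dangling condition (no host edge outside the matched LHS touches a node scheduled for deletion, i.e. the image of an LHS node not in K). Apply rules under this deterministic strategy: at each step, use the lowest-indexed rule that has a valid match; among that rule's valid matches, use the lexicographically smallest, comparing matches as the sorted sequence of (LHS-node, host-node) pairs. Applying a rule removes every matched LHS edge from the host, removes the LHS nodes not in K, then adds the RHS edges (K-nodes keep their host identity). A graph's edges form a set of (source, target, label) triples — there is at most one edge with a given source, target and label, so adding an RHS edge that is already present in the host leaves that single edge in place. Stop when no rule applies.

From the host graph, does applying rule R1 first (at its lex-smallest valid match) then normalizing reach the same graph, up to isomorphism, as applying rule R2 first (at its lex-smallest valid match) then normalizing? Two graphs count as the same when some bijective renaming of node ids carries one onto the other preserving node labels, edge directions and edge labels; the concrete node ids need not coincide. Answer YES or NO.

Answer: YES

Steps:
branch R1-first: apply at {0↦4, 1↦3} → |E|=4, then 3 more step(s) → NF |V|=3 |E|=0 V={0:B, 1:C, 2:A} E=∅
branch R2-first: apply at {0↦1, 1↦0, 2↦2} → |E|=5, then 3 more step(s) → NF |V|=3 |E|=0 V={0:B, 1:C, 2:A} E=∅
graphs isomorphic (equal up to label-preserving node renaming)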